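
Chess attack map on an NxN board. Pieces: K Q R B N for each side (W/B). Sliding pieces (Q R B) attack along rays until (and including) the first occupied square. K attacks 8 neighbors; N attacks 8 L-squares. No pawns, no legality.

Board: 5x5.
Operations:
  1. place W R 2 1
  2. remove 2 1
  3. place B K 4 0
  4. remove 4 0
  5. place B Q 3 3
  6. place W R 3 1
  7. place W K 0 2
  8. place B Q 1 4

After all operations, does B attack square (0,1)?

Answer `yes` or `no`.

Op 1: place WR@(2,1)
Op 2: remove (2,1)
Op 3: place BK@(4,0)
Op 4: remove (4,0)
Op 5: place BQ@(3,3)
Op 6: place WR@(3,1)
Op 7: place WK@(0,2)
Op 8: place BQ@(1,4)
Per-piece attacks for B:
  BQ@(1,4): attacks (1,3) (1,2) (1,1) (1,0) (2,4) (3,4) (4,4) (0,4) (2,3) (3,2) (4,1) (0,3)
  BQ@(3,3): attacks (3,4) (3,2) (3,1) (4,3) (2,3) (1,3) (0,3) (4,4) (4,2) (2,4) (2,2) (1,1) (0,0) [ray(0,-1) blocked at (3,1)]
B attacks (0,1): no

Answer: no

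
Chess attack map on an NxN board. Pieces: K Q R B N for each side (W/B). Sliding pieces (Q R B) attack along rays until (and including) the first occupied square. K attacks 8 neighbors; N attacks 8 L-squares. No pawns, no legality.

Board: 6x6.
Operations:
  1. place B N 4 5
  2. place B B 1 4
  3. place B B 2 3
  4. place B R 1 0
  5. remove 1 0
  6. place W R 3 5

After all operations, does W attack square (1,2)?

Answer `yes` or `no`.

Answer: no

Derivation:
Op 1: place BN@(4,5)
Op 2: place BB@(1,4)
Op 3: place BB@(2,3)
Op 4: place BR@(1,0)
Op 5: remove (1,0)
Op 6: place WR@(3,5)
Per-piece attacks for W:
  WR@(3,5): attacks (3,4) (3,3) (3,2) (3,1) (3,0) (4,5) (2,5) (1,5) (0,5) [ray(1,0) blocked at (4,5)]
W attacks (1,2): no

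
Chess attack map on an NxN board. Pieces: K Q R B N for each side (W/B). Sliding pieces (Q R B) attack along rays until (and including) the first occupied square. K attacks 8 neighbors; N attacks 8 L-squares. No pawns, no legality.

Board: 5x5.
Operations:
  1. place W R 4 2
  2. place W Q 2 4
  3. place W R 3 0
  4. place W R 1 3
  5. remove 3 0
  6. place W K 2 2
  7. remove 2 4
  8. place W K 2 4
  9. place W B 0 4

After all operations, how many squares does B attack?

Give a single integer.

Op 1: place WR@(4,2)
Op 2: place WQ@(2,4)
Op 3: place WR@(3,0)
Op 4: place WR@(1,3)
Op 5: remove (3,0)
Op 6: place WK@(2,2)
Op 7: remove (2,4)
Op 8: place WK@(2,4)
Op 9: place WB@(0,4)
Per-piece attacks for B:
Union (0 distinct): (none)

Answer: 0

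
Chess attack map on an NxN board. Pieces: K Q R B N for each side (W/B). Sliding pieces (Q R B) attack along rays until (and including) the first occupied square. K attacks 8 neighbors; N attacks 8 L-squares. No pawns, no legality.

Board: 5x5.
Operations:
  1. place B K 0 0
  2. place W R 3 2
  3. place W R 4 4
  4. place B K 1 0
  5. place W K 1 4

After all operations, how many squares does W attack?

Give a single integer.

Op 1: place BK@(0,0)
Op 2: place WR@(3,2)
Op 3: place WR@(4,4)
Op 4: place BK@(1,0)
Op 5: place WK@(1,4)
Per-piece attacks for W:
  WK@(1,4): attacks (1,3) (2,4) (0,4) (2,3) (0,3)
  WR@(3,2): attacks (3,3) (3,4) (3,1) (3,0) (4,2) (2,2) (1,2) (0,2)
  WR@(4,4): attacks (4,3) (4,2) (4,1) (4,0) (3,4) (2,4) (1,4) [ray(-1,0) blocked at (1,4)]
Union (17 distinct): (0,2) (0,3) (0,4) (1,2) (1,3) (1,4) (2,2) (2,3) (2,4) (3,0) (3,1) (3,3) (3,4) (4,0) (4,1) (4,2) (4,3)

Answer: 17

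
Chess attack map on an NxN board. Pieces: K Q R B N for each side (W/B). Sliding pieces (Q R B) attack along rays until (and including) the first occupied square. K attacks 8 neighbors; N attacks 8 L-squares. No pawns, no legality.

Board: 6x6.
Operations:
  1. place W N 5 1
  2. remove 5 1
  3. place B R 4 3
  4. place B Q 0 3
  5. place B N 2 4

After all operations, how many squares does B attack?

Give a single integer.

Op 1: place WN@(5,1)
Op 2: remove (5,1)
Op 3: place BR@(4,3)
Op 4: place BQ@(0,3)
Op 5: place BN@(2,4)
Per-piece attacks for B:
  BQ@(0,3): attacks (0,4) (0,5) (0,2) (0,1) (0,0) (1,3) (2,3) (3,3) (4,3) (1,4) (2,5) (1,2) (2,1) (3,0) [ray(1,0) blocked at (4,3)]
  BN@(2,4): attacks (4,5) (0,5) (3,2) (4,3) (1,2) (0,3)
  BR@(4,3): attacks (4,4) (4,5) (4,2) (4,1) (4,0) (5,3) (3,3) (2,3) (1,3) (0,3) [ray(-1,0) blocked at (0,3)]
Union (22 distinct): (0,0) (0,1) (0,2) (0,3) (0,4) (0,5) (1,2) (1,3) (1,4) (2,1) (2,3) (2,5) (3,0) (3,2) (3,3) (4,0) (4,1) (4,2) (4,3) (4,4) (4,5) (5,3)

Answer: 22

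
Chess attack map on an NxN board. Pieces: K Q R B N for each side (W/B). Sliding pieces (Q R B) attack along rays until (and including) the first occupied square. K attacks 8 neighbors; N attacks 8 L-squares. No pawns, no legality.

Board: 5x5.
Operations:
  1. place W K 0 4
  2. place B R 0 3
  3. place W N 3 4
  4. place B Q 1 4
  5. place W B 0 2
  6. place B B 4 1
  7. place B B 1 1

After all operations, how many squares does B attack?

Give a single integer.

Op 1: place WK@(0,4)
Op 2: place BR@(0,3)
Op 3: place WN@(3,4)
Op 4: place BQ@(1,4)
Op 5: place WB@(0,2)
Op 6: place BB@(4,1)
Op 7: place BB@(1,1)
Per-piece attacks for B:
  BR@(0,3): attacks (0,4) (0,2) (1,3) (2,3) (3,3) (4,3) [ray(0,1) blocked at (0,4); ray(0,-1) blocked at (0,2)]
  BB@(1,1): attacks (2,2) (3,3) (4,4) (2,0) (0,2) (0,0) [ray(-1,1) blocked at (0,2)]
  BQ@(1,4): attacks (1,3) (1,2) (1,1) (2,4) (3,4) (0,4) (2,3) (3,2) (4,1) (0,3) [ray(0,-1) blocked at (1,1); ray(1,0) blocked at (3,4); ray(-1,0) blocked at (0,4); ray(1,-1) blocked at (4,1); ray(-1,-1) blocked at (0,3)]
  BB@(4,1): attacks (3,2) (2,3) (1,4) (3,0) [ray(-1,1) blocked at (1,4)]
Union (19 distinct): (0,0) (0,2) (0,3) (0,4) (1,1) (1,2) (1,3) (1,4) (2,0) (2,2) (2,3) (2,4) (3,0) (3,2) (3,3) (3,4) (4,1) (4,3) (4,4)

Answer: 19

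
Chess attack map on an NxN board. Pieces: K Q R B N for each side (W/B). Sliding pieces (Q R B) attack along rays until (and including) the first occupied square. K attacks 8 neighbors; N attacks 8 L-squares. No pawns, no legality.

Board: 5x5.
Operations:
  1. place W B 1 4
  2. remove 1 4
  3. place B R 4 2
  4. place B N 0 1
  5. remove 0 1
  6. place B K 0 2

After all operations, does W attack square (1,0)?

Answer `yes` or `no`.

Op 1: place WB@(1,4)
Op 2: remove (1,4)
Op 3: place BR@(4,2)
Op 4: place BN@(0,1)
Op 5: remove (0,1)
Op 6: place BK@(0,2)
Per-piece attacks for W:
W attacks (1,0): no

Answer: no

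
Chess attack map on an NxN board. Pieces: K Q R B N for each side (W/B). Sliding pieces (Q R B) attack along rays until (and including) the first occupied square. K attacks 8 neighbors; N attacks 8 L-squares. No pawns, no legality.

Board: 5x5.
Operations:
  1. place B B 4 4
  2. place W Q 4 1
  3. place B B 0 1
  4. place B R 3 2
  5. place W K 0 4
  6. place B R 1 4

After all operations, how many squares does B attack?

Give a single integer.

Answer: 16

Derivation:
Op 1: place BB@(4,4)
Op 2: place WQ@(4,1)
Op 3: place BB@(0,1)
Op 4: place BR@(3,2)
Op 5: place WK@(0,4)
Op 6: place BR@(1,4)
Per-piece attacks for B:
  BB@(0,1): attacks (1,2) (2,3) (3,4) (1,0)
  BR@(1,4): attacks (1,3) (1,2) (1,1) (1,0) (2,4) (3,4) (4,4) (0,4) [ray(1,0) blocked at (4,4); ray(-1,0) blocked at (0,4)]
  BR@(3,2): attacks (3,3) (3,4) (3,1) (3,0) (4,2) (2,2) (1,2) (0,2)
  BB@(4,4): attacks (3,3) (2,2) (1,1) (0,0)
Union (16 distinct): (0,0) (0,2) (0,4) (1,0) (1,1) (1,2) (1,3) (2,2) (2,3) (2,4) (3,0) (3,1) (3,3) (3,4) (4,2) (4,4)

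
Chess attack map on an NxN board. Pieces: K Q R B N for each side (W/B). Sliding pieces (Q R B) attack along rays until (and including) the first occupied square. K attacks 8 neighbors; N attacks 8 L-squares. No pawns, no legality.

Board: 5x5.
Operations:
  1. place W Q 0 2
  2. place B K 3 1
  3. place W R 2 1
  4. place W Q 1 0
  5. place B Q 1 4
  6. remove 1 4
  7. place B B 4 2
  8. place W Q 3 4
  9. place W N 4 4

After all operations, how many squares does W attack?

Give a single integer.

Op 1: place WQ@(0,2)
Op 2: place BK@(3,1)
Op 3: place WR@(2,1)
Op 4: place WQ@(1,0)
Op 5: place BQ@(1,4)
Op 6: remove (1,4)
Op 7: place BB@(4,2)
Op 8: place WQ@(3,4)
Op 9: place WN@(4,4)
Per-piece attacks for W:
  WQ@(0,2): attacks (0,3) (0,4) (0,1) (0,0) (1,2) (2,2) (3,2) (4,2) (1,3) (2,4) (1,1) (2,0) [ray(1,0) blocked at (4,2)]
  WQ@(1,0): attacks (1,1) (1,2) (1,3) (1,4) (2,0) (3,0) (4,0) (0,0) (2,1) (0,1) [ray(1,1) blocked at (2,1)]
  WR@(2,1): attacks (2,2) (2,3) (2,4) (2,0) (3,1) (1,1) (0,1) [ray(1,0) blocked at (3,1)]
  WQ@(3,4): attacks (3,3) (3,2) (3,1) (4,4) (2,4) (1,4) (0,4) (4,3) (2,3) (1,2) (0,1) [ray(0,-1) blocked at (3,1); ray(1,0) blocked at (4,4)]
  WN@(4,4): attacks (3,2) (2,3)
Union (21 distinct): (0,0) (0,1) (0,3) (0,4) (1,1) (1,2) (1,3) (1,4) (2,0) (2,1) (2,2) (2,3) (2,4) (3,0) (3,1) (3,2) (3,3) (4,0) (4,2) (4,3) (4,4)

Answer: 21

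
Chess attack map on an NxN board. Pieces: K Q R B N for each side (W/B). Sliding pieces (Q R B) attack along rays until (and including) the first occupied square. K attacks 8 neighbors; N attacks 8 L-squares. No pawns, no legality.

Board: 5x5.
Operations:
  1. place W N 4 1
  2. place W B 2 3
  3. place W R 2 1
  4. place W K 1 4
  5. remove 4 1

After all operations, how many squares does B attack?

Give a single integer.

Answer: 0

Derivation:
Op 1: place WN@(4,1)
Op 2: place WB@(2,3)
Op 3: place WR@(2,1)
Op 4: place WK@(1,4)
Op 5: remove (4,1)
Per-piece attacks for B:
Union (0 distinct): (none)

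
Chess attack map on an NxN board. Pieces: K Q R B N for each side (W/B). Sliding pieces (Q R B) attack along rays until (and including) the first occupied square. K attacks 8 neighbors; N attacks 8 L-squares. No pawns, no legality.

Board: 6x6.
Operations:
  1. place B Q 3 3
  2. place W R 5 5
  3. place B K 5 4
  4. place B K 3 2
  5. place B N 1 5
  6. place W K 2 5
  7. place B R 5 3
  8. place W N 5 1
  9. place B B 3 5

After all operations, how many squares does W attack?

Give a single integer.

Op 1: place BQ@(3,3)
Op 2: place WR@(5,5)
Op 3: place BK@(5,4)
Op 4: place BK@(3,2)
Op 5: place BN@(1,5)
Op 6: place WK@(2,5)
Op 7: place BR@(5,3)
Op 8: place WN@(5,1)
Op 9: place BB@(3,5)
Per-piece attacks for W:
  WK@(2,5): attacks (2,4) (3,5) (1,5) (3,4) (1,4)
  WN@(5,1): attacks (4,3) (3,2) (3,0)
  WR@(5,5): attacks (5,4) (4,5) (3,5) [ray(0,-1) blocked at (5,4); ray(-1,0) blocked at (3,5)]
Union (10 distinct): (1,4) (1,5) (2,4) (3,0) (3,2) (3,4) (3,5) (4,3) (4,5) (5,4)

Answer: 10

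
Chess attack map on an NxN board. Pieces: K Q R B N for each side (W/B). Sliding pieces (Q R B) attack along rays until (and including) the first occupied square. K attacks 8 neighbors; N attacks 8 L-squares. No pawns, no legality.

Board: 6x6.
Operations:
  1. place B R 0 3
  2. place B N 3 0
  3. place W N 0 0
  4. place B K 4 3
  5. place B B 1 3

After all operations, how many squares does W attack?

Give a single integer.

Op 1: place BR@(0,3)
Op 2: place BN@(3,0)
Op 3: place WN@(0,0)
Op 4: place BK@(4,3)
Op 5: place BB@(1,3)
Per-piece attacks for W:
  WN@(0,0): attacks (1,2) (2,1)
Union (2 distinct): (1,2) (2,1)

Answer: 2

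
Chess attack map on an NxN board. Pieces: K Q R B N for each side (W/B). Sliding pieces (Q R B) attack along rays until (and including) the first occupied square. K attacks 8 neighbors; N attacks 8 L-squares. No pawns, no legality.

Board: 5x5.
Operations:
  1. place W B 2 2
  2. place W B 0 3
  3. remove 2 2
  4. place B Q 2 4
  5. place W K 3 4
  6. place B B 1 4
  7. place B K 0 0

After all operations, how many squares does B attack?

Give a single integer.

Op 1: place WB@(2,2)
Op 2: place WB@(0,3)
Op 3: remove (2,2)
Op 4: place BQ@(2,4)
Op 5: place WK@(3,4)
Op 6: place BB@(1,4)
Op 7: place BK@(0,0)
Per-piece attacks for B:
  BK@(0,0): attacks (0,1) (1,0) (1,1)
  BB@(1,4): attacks (2,3) (3,2) (4,1) (0,3) [ray(-1,-1) blocked at (0,3)]
  BQ@(2,4): attacks (2,3) (2,2) (2,1) (2,0) (3,4) (1,4) (3,3) (4,2) (1,3) (0,2) [ray(1,0) blocked at (3,4); ray(-1,0) blocked at (1,4)]
Union (16 distinct): (0,1) (0,2) (0,3) (1,0) (1,1) (1,3) (1,4) (2,0) (2,1) (2,2) (2,3) (3,2) (3,3) (3,4) (4,1) (4,2)

Answer: 16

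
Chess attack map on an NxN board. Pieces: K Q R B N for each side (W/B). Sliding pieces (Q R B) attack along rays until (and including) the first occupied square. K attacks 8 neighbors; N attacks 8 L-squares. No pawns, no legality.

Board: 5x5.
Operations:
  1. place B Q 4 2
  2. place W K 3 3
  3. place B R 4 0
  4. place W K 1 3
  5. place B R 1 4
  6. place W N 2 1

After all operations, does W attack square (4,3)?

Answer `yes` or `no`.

Answer: yes

Derivation:
Op 1: place BQ@(4,2)
Op 2: place WK@(3,3)
Op 3: place BR@(4,0)
Op 4: place WK@(1,3)
Op 5: place BR@(1,4)
Op 6: place WN@(2,1)
Per-piece attacks for W:
  WK@(1,3): attacks (1,4) (1,2) (2,3) (0,3) (2,4) (2,2) (0,4) (0,2)
  WN@(2,1): attacks (3,3) (4,2) (1,3) (0,2) (4,0) (0,0)
  WK@(3,3): attacks (3,4) (3,2) (4,3) (2,3) (4,4) (4,2) (2,4) (2,2)
W attacks (4,3): yes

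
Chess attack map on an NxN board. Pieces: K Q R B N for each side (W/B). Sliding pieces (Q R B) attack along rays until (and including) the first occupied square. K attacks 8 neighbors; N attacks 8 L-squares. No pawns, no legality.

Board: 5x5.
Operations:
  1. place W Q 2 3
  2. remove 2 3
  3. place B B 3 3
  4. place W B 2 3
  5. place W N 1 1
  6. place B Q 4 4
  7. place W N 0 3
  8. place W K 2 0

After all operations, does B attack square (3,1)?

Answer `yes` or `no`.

Answer: no

Derivation:
Op 1: place WQ@(2,3)
Op 2: remove (2,3)
Op 3: place BB@(3,3)
Op 4: place WB@(2,3)
Op 5: place WN@(1,1)
Op 6: place BQ@(4,4)
Op 7: place WN@(0,3)
Op 8: place WK@(2,0)
Per-piece attacks for B:
  BB@(3,3): attacks (4,4) (4,2) (2,4) (2,2) (1,1) [ray(1,1) blocked at (4,4); ray(-1,-1) blocked at (1,1)]
  BQ@(4,4): attacks (4,3) (4,2) (4,1) (4,0) (3,4) (2,4) (1,4) (0,4) (3,3) [ray(-1,-1) blocked at (3,3)]
B attacks (3,1): no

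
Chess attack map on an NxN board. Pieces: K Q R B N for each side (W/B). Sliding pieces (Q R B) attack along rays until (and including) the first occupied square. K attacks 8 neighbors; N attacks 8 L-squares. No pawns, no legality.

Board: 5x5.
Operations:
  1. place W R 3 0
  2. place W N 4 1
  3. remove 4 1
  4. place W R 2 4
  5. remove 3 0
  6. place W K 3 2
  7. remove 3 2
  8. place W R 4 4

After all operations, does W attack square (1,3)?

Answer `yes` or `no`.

Answer: no

Derivation:
Op 1: place WR@(3,0)
Op 2: place WN@(4,1)
Op 3: remove (4,1)
Op 4: place WR@(2,4)
Op 5: remove (3,0)
Op 6: place WK@(3,2)
Op 7: remove (3,2)
Op 8: place WR@(4,4)
Per-piece attacks for W:
  WR@(2,4): attacks (2,3) (2,2) (2,1) (2,0) (3,4) (4,4) (1,4) (0,4) [ray(1,0) blocked at (4,4)]
  WR@(4,4): attacks (4,3) (4,2) (4,1) (4,0) (3,4) (2,4) [ray(-1,0) blocked at (2,4)]
W attacks (1,3): no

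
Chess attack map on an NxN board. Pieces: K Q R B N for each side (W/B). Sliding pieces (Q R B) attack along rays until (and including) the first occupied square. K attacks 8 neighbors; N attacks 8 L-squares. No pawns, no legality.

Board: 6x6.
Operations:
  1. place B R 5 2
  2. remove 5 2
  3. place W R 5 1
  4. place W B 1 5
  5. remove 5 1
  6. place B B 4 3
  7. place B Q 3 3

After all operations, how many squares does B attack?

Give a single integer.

Op 1: place BR@(5,2)
Op 2: remove (5,2)
Op 3: place WR@(5,1)
Op 4: place WB@(1,5)
Op 5: remove (5,1)
Op 6: place BB@(4,3)
Op 7: place BQ@(3,3)
Per-piece attacks for B:
  BQ@(3,3): attacks (3,4) (3,5) (3,2) (3,1) (3,0) (4,3) (2,3) (1,3) (0,3) (4,4) (5,5) (4,2) (5,1) (2,4) (1,5) (2,2) (1,1) (0,0) [ray(1,0) blocked at (4,3); ray(-1,1) blocked at (1,5)]
  BB@(4,3): attacks (5,4) (5,2) (3,4) (2,5) (3,2) (2,1) (1,0)
Union (23 distinct): (0,0) (0,3) (1,0) (1,1) (1,3) (1,5) (2,1) (2,2) (2,3) (2,4) (2,5) (3,0) (3,1) (3,2) (3,4) (3,5) (4,2) (4,3) (4,4) (5,1) (5,2) (5,4) (5,5)

Answer: 23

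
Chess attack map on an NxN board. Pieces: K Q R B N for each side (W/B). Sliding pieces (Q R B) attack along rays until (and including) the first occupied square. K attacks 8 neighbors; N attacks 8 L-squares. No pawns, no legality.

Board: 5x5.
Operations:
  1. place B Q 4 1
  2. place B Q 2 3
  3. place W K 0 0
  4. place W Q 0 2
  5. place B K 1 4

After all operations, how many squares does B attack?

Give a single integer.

Answer: 22

Derivation:
Op 1: place BQ@(4,1)
Op 2: place BQ@(2,3)
Op 3: place WK@(0,0)
Op 4: place WQ@(0,2)
Op 5: place BK@(1,4)
Per-piece attacks for B:
  BK@(1,4): attacks (1,3) (2,4) (0,4) (2,3) (0,3)
  BQ@(2,3): attacks (2,4) (2,2) (2,1) (2,0) (3,3) (4,3) (1,3) (0,3) (3,4) (3,2) (4,1) (1,4) (1,2) (0,1) [ray(1,-1) blocked at (4,1); ray(-1,1) blocked at (1,4)]
  BQ@(4,1): attacks (4,2) (4,3) (4,4) (4,0) (3,1) (2,1) (1,1) (0,1) (3,2) (2,3) (3,0) [ray(-1,1) blocked at (2,3)]
Union (22 distinct): (0,1) (0,3) (0,4) (1,1) (1,2) (1,3) (1,4) (2,0) (2,1) (2,2) (2,3) (2,4) (3,0) (3,1) (3,2) (3,3) (3,4) (4,0) (4,1) (4,2) (4,3) (4,4)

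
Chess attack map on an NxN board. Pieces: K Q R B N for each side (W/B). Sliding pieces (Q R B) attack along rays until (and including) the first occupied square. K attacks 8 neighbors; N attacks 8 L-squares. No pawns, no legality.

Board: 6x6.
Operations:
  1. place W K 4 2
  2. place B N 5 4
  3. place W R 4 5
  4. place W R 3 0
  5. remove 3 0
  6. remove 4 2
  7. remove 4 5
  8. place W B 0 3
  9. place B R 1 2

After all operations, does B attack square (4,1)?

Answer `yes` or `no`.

Op 1: place WK@(4,2)
Op 2: place BN@(5,4)
Op 3: place WR@(4,5)
Op 4: place WR@(3,0)
Op 5: remove (3,0)
Op 6: remove (4,2)
Op 7: remove (4,5)
Op 8: place WB@(0,3)
Op 9: place BR@(1,2)
Per-piece attacks for B:
  BR@(1,2): attacks (1,3) (1,4) (1,5) (1,1) (1,0) (2,2) (3,2) (4,2) (5,2) (0,2)
  BN@(5,4): attacks (3,5) (4,2) (3,3)
B attacks (4,1): no

Answer: no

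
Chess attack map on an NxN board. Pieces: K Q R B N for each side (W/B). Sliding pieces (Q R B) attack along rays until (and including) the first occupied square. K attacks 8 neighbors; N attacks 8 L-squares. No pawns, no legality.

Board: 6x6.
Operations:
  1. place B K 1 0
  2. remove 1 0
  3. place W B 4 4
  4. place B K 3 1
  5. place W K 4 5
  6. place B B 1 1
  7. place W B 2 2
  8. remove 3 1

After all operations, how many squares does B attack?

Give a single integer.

Op 1: place BK@(1,0)
Op 2: remove (1,0)
Op 3: place WB@(4,4)
Op 4: place BK@(3,1)
Op 5: place WK@(4,5)
Op 6: place BB@(1,1)
Op 7: place WB@(2,2)
Op 8: remove (3,1)
Per-piece attacks for B:
  BB@(1,1): attacks (2,2) (2,0) (0,2) (0,0) [ray(1,1) blocked at (2,2)]
Union (4 distinct): (0,0) (0,2) (2,0) (2,2)

Answer: 4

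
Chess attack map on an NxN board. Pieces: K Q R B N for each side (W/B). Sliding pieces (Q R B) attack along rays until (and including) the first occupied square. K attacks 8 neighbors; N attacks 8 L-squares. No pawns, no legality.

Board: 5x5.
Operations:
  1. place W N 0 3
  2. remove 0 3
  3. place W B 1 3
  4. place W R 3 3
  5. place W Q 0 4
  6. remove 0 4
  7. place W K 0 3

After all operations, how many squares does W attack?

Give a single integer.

Answer: 14

Derivation:
Op 1: place WN@(0,3)
Op 2: remove (0,3)
Op 3: place WB@(1,3)
Op 4: place WR@(3,3)
Op 5: place WQ@(0,4)
Op 6: remove (0,4)
Op 7: place WK@(0,3)
Per-piece attacks for W:
  WK@(0,3): attacks (0,4) (0,2) (1,3) (1,4) (1,2)
  WB@(1,3): attacks (2,4) (2,2) (3,1) (4,0) (0,4) (0,2)
  WR@(3,3): attacks (3,4) (3,2) (3,1) (3,0) (4,3) (2,3) (1,3) [ray(-1,0) blocked at (1,3)]
Union (14 distinct): (0,2) (0,4) (1,2) (1,3) (1,4) (2,2) (2,3) (2,4) (3,0) (3,1) (3,2) (3,4) (4,0) (4,3)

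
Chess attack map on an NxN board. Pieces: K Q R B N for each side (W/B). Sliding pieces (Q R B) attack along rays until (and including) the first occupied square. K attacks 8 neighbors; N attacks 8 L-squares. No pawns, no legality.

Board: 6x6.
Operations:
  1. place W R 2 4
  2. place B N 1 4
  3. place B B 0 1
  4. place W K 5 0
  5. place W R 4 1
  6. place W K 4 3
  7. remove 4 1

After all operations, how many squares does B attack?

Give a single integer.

Op 1: place WR@(2,4)
Op 2: place BN@(1,4)
Op 3: place BB@(0,1)
Op 4: place WK@(5,0)
Op 5: place WR@(4,1)
Op 6: place WK@(4,3)
Op 7: remove (4,1)
Per-piece attacks for B:
  BB@(0,1): attacks (1,2) (2,3) (3,4) (4,5) (1,0)
  BN@(1,4): attacks (3,5) (2,2) (3,3) (0,2)
Union (9 distinct): (0,2) (1,0) (1,2) (2,2) (2,3) (3,3) (3,4) (3,5) (4,5)

Answer: 9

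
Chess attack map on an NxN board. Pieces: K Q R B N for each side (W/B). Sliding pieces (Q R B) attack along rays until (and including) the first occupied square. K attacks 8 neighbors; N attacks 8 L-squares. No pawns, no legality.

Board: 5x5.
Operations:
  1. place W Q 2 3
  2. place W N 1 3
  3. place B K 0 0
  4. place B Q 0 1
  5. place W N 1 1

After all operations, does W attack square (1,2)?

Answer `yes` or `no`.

Answer: yes

Derivation:
Op 1: place WQ@(2,3)
Op 2: place WN@(1,3)
Op 3: place BK@(0,0)
Op 4: place BQ@(0,1)
Op 5: place WN@(1,1)
Per-piece attacks for W:
  WN@(1,1): attacks (2,3) (3,2) (0,3) (3,0)
  WN@(1,3): attacks (3,4) (2,1) (3,2) (0,1)
  WQ@(2,3): attacks (2,4) (2,2) (2,1) (2,0) (3,3) (4,3) (1,3) (3,4) (3,2) (4,1) (1,4) (1,2) (0,1) [ray(-1,0) blocked at (1,3); ray(-1,-1) blocked at (0,1)]
W attacks (1,2): yes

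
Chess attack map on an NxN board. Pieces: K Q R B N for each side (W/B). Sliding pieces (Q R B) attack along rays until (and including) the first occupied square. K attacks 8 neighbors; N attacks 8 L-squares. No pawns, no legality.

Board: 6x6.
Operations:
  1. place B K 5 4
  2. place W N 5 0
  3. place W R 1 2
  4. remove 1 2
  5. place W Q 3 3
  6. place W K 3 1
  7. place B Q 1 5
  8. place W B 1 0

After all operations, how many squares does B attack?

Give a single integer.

Answer: 16

Derivation:
Op 1: place BK@(5,4)
Op 2: place WN@(5,0)
Op 3: place WR@(1,2)
Op 4: remove (1,2)
Op 5: place WQ@(3,3)
Op 6: place WK@(3,1)
Op 7: place BQ@(1,5)
Op 8: place WB@(1,0)
Per-piece attacks for B:
  BQ@(1,5): attacks (1,4) (1,3) (1,2) (1,1) (1,0) (2,5) (3,5) (4,5) (5,5) (0,5) (2,4) (3,3) (0,4) [ray(0,-1) blocked at (1,0); ray(1,-1) blocked at (3,3)]
  BK@(5,4): attacks (5,5) (5,3) (4,4) (4,5) (4,3)
Union (16 distinct): (0,4) (0,5) (1,0) (1,1) (1,2) (1,3) (1,4) (2,4) (2,5) (3,3) (3,5) (4,3) (4,4) (4,5) (5,3) (5,5)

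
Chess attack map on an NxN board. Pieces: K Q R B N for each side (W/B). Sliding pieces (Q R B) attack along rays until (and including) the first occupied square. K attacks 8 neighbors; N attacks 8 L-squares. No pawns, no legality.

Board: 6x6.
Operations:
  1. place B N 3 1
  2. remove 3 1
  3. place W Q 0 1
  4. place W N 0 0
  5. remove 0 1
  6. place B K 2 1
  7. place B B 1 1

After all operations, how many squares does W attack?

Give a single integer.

Op 1: place BN@(3,1)
Op 2: remove (3,1)
Op 3: place WQ@(0,1)
Op 4: place WN@(0,0)
Op 5: remove (0,1)
Op 6: place BK@(2,1)
Op 7: place BB@(1,1)
Per-piece attacks for W:
  WN@(0,0): attacks (1,2) (2,1)
Union (2 distinct): (1,2) (2,1)

Answer: 2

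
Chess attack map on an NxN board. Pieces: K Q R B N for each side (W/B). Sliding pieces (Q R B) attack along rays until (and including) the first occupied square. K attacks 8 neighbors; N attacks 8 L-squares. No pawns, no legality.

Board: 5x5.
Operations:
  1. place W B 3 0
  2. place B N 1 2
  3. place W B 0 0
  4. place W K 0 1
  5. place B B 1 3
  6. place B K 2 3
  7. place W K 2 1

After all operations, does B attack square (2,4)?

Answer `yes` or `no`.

Op 1: place WB@(3,0)
Op 2: place BN@(1,2)
Op 3: place WB@(0,0)
Op 4: place WK@(0,1)
Op 5: place BB@(1,3)
Op 6: place BK@(2,3)
Op 7: place WK@(2,1)
Per-piece attacks for B:
  BN@(1,2): attacks (2,4) (3,3) (0,4) (2,0) (3,1) (0,0)
  BB@(1,3): attacks (2,4) (2,2) (3,1) (4,0) (0,4) (0,2)
  BK@(2,3): attacks (2,4) (2,2) (3,3) (1,3) (3,4) (3,2) (1,4) (1,2)
B attacks (2,4): yes

Answer: yes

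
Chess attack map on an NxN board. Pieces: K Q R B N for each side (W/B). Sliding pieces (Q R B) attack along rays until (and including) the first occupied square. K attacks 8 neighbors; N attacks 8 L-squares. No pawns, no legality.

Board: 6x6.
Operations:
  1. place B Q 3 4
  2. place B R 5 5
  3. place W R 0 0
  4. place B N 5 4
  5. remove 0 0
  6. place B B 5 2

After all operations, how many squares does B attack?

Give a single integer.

Op 1: place BQ@(3,4)
Op 2: place BR@(5,5)
Op 3: place WR@(0,0)
Op 4: place BN@(5,4)
Op 5: remove (0,0)
Op 6: place BB@(5,2)
Per-piece attacks for B:
  BQ@(3,4): attacks (3,5) (3,3) (3,2) (3,1) (3,0) (4,4) (5,4) (2,4) (1,4) (0,4) (4,5) (4,3) (5,2) (2,5) (2,3) (1,2) (0,1) [ray(1,0) blocked at (5,4); ray(1,-1) blocked at (5,2)]
  BB@(5,2): attacks (4,3) (3,4) (4,1) (3,0) [ray(-1,1) blocked at (3,4)]
  BN@(5,4): attacks (3,5) (4,2) (3,3)
  BR@(5,5): attacks (5,4) (4,5) (3,5) (2,5) (1,5) (0,5) [ray(0,-1) blocked at (5,4)]
Union (22 distinct): (0,1) (0,4) (0,5) (1,2) (1,4) (1,5) (2,3) (2,4) (2,5) (3,0) (3,1) (3,2) (3,3) (3,4) (3,5) (4,1) (4,2) (4,3) (4,4) (4,5) (5,2) (5,4)

Answer: 22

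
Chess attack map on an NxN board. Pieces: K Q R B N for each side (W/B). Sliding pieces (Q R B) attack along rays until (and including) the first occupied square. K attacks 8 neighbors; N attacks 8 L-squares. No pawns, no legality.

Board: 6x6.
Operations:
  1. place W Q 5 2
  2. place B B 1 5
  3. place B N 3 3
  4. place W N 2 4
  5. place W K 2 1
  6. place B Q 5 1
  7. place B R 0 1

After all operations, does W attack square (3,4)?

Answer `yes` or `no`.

Op 1: place WQ@(5,2)
Op 2: place BB@(1,5)
Op 3: place BN@(3,3)
Op 4: place WN@(2,4)
Op 5: place WK@(2,1)
Op 6: place BQ@(5,1)
Op 7: place BR@(0,1)
Per-piece attacks for W:
  WK@(2,1): attacks (2,2) (2,0) (3,1) (1,1) (3,2) (3,0) (1,2) (1,0)
  WN@(2,4): attacks (4,5) (0,5) (3,2) (4,3) (1,2) (0,3)
  WQ@(5,2): attacks (5,3) (5,4) (5,5) (5,1) (4,2) (3,2) (2,2) (1,2) (0,2) (4,3) (3,4) (2,5) (4,1) (3,0) [ray(0,-1) blocked at (5,1)]
W attacks (3,4): yes

Answer: yes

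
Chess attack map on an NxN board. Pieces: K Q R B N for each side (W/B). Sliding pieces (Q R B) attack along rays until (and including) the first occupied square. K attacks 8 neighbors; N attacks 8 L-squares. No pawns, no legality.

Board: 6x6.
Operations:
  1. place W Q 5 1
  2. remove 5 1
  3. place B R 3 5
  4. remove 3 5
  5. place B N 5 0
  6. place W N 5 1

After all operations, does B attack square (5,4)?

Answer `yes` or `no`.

Op 1: place WQ@(5,1)
Op 2: remove (5,1)
Op 3: place BR@(3,5)
Op 4: remove (3,5)
Op 5: place BN@(5,0)
Op 6: place WN@(5,1)
Per-piece attacks for B:
  BN@(5,0): attacks (4,2) (3,1)
B attacks (5,4): no

Answer: no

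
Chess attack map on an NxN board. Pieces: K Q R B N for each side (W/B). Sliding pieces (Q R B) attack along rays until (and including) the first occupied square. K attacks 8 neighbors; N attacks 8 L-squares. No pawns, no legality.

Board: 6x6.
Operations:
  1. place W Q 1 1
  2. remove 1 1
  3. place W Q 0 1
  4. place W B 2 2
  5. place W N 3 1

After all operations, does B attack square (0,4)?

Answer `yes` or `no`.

Answer: no

Derivation:
Op 1: place WQ@(1,1)
Op 2: remove (1,1)
Op 3: place WQ@(0,1)
Op 4: place WB@(2,2)
Op 5: place WN@(3,1)
Per-piece attacks for B:
B attacks (0,4): no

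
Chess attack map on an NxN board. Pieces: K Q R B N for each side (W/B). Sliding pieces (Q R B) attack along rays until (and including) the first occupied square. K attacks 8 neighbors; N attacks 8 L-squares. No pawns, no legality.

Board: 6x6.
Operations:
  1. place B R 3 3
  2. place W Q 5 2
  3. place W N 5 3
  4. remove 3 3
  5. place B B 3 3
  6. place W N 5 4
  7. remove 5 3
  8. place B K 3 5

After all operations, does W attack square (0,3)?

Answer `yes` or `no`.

Answer: no

Derivation:
Op 1: place BR@(3,3)
Op 2: place WQ@(5,2)
Op 3: place WN@(5,3)
Op 4: remove (3,3)
Op 5: place BB@(3,3)
Op 6: place WN@(5,4)
Op 7: remove (5,3)
Op 8: place BK@(3,5)
Per-piece attacks for W:
  WQ@(5,2): attacks (5,3) (5,4) (5,1) (5,0) (4,2) (3,2) (2,2) (1,2) (0,2) (4,3) (3,4) (2,5) (4,1) (3,0) [ray(0,1) blocked at (5,4)]
  WN@(5,4): attacks (3,5) (4,2) (3,3)
W attacks (0,3): no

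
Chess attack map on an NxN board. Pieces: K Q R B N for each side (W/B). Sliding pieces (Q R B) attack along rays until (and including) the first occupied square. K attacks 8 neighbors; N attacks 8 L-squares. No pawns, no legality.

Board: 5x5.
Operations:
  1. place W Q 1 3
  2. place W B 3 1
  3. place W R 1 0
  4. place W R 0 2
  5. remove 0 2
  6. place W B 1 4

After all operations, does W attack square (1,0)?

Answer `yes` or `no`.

Op 1: place WQ@(1,3)
Op 2: place WB@(3,1)
Op 3: place WR@(1,0)
Op 4: place WR@(0,2)
Op 5: remove (0,2)
Op 6: place WB@(1,4)
Per-piece attacks for W:
  WR@(1,0): attacks (1,1) (1,2) (1,3) (2,0) (3,0) (4,0) (0,0) [ray(0,1) blocked at (1,3)]
  WQ@(1,3): attacks (1,4) (1,2) (1,1) (1,0) (2,3) (3,3) (4,3) (0,3) (2,4) (2,2) (3,1) (0,4) (0,2) [ray(0,1) blocked at (1,4); ray(0,-1) blocked at (1,0); ray(1,-1) blocked at (3,1)]
  WB@(1,4): attacks (2,3) (3,2) (4,1) (0,3)
  WB@(3,1): attacks (4,2) (4,0) (2,2) (1,3) (2,0) [ray(-1,1) blocked at (1,3)]
W attacks (1,0): yes

Answer: yes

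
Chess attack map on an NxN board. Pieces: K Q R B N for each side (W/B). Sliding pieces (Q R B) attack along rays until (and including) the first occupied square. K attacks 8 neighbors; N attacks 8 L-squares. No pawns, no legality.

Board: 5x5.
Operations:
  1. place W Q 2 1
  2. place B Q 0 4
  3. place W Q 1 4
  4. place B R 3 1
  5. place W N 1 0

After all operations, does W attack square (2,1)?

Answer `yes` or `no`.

Answer: no

Derivation:
Op 1: place WQ@(2,1)
Op 2: place BQ@(0,4)
Op 3: place WQ@(1,4)
Op 4: place BR@(3,1)
Op 5: place WN@(1,0)
Per-piece attacks for W:
  WN@(1,0): attacks (2,2) (3,1) (0,2)
  WQ@(1,4): attacks (1,3) (1,2) (1,1) (1,0) (2,4) (3,4) (4,4) (0,4) (2,3) (3,2) (4,1) (0,3) [ray(0,-1) blocked at (1,0); ray(-1,0) blocked at (0,4)]
  WQ@(2,1): attacks (2,2) (2,3) (2,4) (2,0) (3,1) (1,1) (0,1) (3,2) (4,3) (3,0) (1,2) (0,3) (1,0) [ray(1,0) blocked at (3,1); ray(-1,-1) blocked at (1,0)]
W attacks (2,1): no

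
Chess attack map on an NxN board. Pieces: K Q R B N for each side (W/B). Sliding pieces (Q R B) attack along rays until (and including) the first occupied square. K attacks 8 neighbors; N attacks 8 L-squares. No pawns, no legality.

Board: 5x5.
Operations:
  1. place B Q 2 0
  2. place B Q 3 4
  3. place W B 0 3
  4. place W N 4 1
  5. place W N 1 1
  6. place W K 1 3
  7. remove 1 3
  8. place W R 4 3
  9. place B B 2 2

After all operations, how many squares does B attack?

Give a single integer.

Op 1: place BQ@(2,0)
Op 2: place BQ@(3,4)
Op 3: place WB@(0,3)
Op 4: place WN@(4,1)
Op 5: place WN@(1,1)
Op 6: place WK@(1,3)
Op 7: remove (1,3)
Op 8: place WR@(4,3)
Op 9: place BB@(2,2)
Per-piece attacks for B:
  BQ@(2,0): attacks (2,1) (2,2) (3,0) (4,0) (1,0) (0,0) (3,1) (4,2) (1,1) [ray(0,1) blocked at (2,2); ray(-1,1) blocked at (1,1)]
  BB@(2,2): attacks (3,3) (4,4) (3,1) (4,0) (1,3) (0,4) (1,1) [ray(-1,-1) blocked at (1,1)]
  BQ@(3,4): attacks (3,3) (3,2) (3,1) (3,0) (4,4) (2,4) (1,4) (0,4) (4,3) (2,3) (1,2) (0,1) [ray(1,-1) blocked at (4,3)]
Union (20 distinct): (0,0) (0,1) (0,4) (1,0) (1,1) (1,2) (1,3) (1,4) (2,1) (2,2) (2,3) (2,4) (3,0) (3,1) (3,2) (3,3) (4,0) (4,2) (4,3) (4,4)

Answer: 20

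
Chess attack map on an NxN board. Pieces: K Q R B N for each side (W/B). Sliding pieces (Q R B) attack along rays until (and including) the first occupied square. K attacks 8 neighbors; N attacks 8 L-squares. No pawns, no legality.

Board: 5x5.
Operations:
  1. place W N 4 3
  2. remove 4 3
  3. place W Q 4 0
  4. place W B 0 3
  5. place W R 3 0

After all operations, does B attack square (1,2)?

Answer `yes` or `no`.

Op 1: place WN@(4,3)
Op 2: remove (4,3)
Op 3: place WQ@(4,0)
Op 4: place WB@(0,3)
Op 5: place WR@(3,0)
Per-piece attacks for B:
B attacks (1,2): no

Answer: no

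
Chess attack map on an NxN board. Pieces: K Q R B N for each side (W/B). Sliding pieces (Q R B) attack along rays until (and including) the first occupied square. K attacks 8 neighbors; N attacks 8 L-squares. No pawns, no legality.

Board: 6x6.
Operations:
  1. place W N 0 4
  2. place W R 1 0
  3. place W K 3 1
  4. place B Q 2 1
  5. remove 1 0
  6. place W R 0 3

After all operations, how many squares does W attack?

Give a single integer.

Answer: 19

Derivation:
Op 1: place WN@(0,4)
Op 2: place WR@(1,0)
Op 3: place WK@(3,1)
Op 4: place BQ@(2,1)
Op 5: remove (1,0)
Op 6: place WR@(0,3)
Per-piece attacks for W:
  WR@(0,3): attacks (0,4) (0,2) (0,1) (0,0) (1,3) (2,3) (3,3) (4,3) (5,3) [ray(0,1) blocked at (0,4)]
  WN@(0,4): attacks (2,5) (1,2) (2,3)
  WK@(3,1): attacks (3,2) (3,0) (4,1) (2,1) (4,2) (4,0) (2,2) (2,0)
Union (19 distinct): (0,0) (0,1) (0,2) (0,4) (1,2) (1,3) (2,0) (2,1) (2,2) (2,3) (2,5) (3,0) (3,2) (3,3) (4,0) (4,1) (4,2) (4,3) (5,3)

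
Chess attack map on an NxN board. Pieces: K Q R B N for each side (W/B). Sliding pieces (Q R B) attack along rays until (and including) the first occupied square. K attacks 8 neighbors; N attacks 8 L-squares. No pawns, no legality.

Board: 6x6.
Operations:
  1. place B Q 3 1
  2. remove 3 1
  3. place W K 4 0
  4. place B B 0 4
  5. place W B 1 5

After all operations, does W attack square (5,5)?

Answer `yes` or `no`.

Op 1: place BQ@(3,1)
Op 2: remove (3,1)
Op 3: place WK@(4,0)
Op 4: place BB@(0,4)
Op 5: place WB@(1,5)
Per-piece attacks for W:
  WB@(1,5): attacks (2,4) (3,3) (4,2) (5,1) (0,4) [ray(-1,-1) blocked at (0,4)]
  WK@(4,0): attacks (4,1) (5,0) (3,0) (5,1) (3,1)
W attacks (5,5): no

Answer: no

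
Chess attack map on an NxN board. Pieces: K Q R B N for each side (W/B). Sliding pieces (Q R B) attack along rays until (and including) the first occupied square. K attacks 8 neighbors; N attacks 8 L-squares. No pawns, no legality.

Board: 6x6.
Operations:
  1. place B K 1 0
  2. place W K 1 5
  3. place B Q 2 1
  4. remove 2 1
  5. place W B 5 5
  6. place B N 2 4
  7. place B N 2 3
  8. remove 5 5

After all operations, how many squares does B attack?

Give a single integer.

Answer: 18

Derivation:
Op 1: place BK@(1,0)
Op 2: place WK@(1,5)
Op 3: place BQ@(2,1)
Op 4: remove (2,1)
Op 5: place WB@(5,5)
Op 6: place BN@(2,4)
Op 7: place BN@(2,3)
Op 8: remove (5,5)
Per-piece attacks for B:
  BK@(1,0): attacks (1,1) (2,0) (0,0) (2,1) (0,1)
  BN@(2,3): attacks (3,5) (4,4) (1,5) (0,4) (3,1) (4,2) (1,1) (0,2)
  BN@(2,4): attacks (4,5) (0,5) (3,2) (4,3) (1,2) (0,3)
Union (18 distinct): (0,0) (0,1) (0,2) (0,3) (0,4) (0,5) (1,1) (1,2) (1,5) (2,0) (2,1) (3,1) (3,2) (3,5) (4,2) (4,3) (4,4) (4,5)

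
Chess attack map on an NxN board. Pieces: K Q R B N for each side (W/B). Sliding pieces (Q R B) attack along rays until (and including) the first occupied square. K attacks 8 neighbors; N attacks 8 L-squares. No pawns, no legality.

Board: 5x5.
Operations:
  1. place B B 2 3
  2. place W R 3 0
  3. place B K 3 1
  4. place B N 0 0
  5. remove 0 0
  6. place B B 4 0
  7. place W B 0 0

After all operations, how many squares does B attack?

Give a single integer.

Op 1: place BB@(2,3)
Op 2: place WR@(3,0)
Op 3: place BK@(3,1)
Op 4: place BN@(0,0)
Op 5: remove (0,0)
Op 6: place BB@(4,0)
Op 7: place WB@(0,0)
Per-piece attacks for B:
  BB@(2,3): attacks (3,4) (3,2) (4,1) (1,4) (1,2) (0,1)
  BK@(3,1): attacks (3,2) (3,0) (4,1) (2,1) (4,2) (4,0) (2,2) (2,0)
  BB@(4,0): attacks (3,1) [ray(-1,1) blocked at (3,1)]
Union (13 distinct): (0,1) (1,2) (1,4) (2,0) (2,1) (2,2) (3,0) (3,1) (3,2) (3,4) (4,0) (4,1) (4,2)

Answer: 13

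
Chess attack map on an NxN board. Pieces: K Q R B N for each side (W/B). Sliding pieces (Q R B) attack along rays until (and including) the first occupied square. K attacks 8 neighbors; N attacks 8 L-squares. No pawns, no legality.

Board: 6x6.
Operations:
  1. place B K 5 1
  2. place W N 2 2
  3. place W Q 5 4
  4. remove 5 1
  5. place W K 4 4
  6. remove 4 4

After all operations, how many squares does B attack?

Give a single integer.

Answer: 0

Derivation:
Op 1: place BK@(5,1)
Op 2: place WN@(2,2)
Op 3: place WQ@(5,4)
Op 4: remove (5,1)
Op 5: place WK@(4,4)
Op 6: remove (4,4)
Per-piece attacks for B:
Union (0 distinct): (none)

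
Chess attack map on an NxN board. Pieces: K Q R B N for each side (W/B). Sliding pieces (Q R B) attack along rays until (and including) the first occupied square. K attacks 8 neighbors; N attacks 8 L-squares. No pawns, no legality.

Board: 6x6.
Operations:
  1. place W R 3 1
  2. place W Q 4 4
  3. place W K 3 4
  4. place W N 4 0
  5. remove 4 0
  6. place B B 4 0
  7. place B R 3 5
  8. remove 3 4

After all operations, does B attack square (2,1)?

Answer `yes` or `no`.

Op 1: place WR@(3,1)
Op 2: place WQ@(4,4)
Op 3: place WK@(3,4)
Op 4: place WN@(4,0)
Op 5: remove (4,0)
Op 6: place BB@(4,0)
Op 7: place BR@(3,5)
Op 8: remove (3,4)
Per-piece attacks for B:
  BR@(3,5): attacks (3,4) (3,3) (3,2) (3,1) (4,5) (5,5) (2,5) (1,5) (0,5) [ray(0,-1) blocked at (3,1)]
  BB@(4,0): attacks (5,1) (3,1) [ray(-1,1) blocked at (3,1)]
B attacks (2,1): no

Answer: no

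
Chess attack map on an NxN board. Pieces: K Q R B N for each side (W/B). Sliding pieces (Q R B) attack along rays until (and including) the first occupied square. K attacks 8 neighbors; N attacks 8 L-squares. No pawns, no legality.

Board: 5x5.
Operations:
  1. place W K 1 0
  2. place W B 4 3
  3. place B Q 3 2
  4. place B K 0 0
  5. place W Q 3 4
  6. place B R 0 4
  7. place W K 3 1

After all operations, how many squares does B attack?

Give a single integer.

Answer: 18

Derivation:
Op 1: place WK@(1,0)
Op 2: place WB@(4,3)
Op 3: place BQ@(3,2)
Op 4: place BK@(0,0)
Op 5: place WQ@(3,4)
Op 6: place BR@(0,4)
Op 7: place WK@(3,1)
Per-piece attacks for B:
  BK@(0,0): attacks (0,1) (1,0) (1,1)
  BR@(0,4): attacks (0,3) (0,2) (0,1) (0,0) (1,4) (2,4) (3,4) [ray(0,-1) blocked at (0,0); ray(1,0) blocked at (3,4)]
  BQ@(3,2): attacks (3,3) (3,4) (3,1) (4,2) (2,2) (1,2) (0,2) (4,3) (4,1) (2,3) (1,4) (2,1) (1,0) [ray(0,1) blocked at (3,4); ray(0,-1) blocked at (3,1); ray(1,1) blocked at (4,3); ray(-1,-1) blocked at (1,0)]
Union (18 distinct): (0,0) (0,1) (0,2) (0,3) (1,0) (1,1) (1,2) (1,4) (2,1) (2,2) (2,3) (2,4) (3,1) (3,3) (3,4) (4,1) (4,2) (4,3)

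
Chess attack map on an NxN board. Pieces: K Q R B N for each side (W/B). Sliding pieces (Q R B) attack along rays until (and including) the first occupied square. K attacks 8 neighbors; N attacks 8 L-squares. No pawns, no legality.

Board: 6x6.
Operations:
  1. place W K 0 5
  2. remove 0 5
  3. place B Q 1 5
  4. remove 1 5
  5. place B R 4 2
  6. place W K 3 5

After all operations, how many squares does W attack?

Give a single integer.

Answer: 5

Derivation:
Op 1: place WK@(0,5)
Op 2: remove (0,5)
Op 3: place BQ@(1,5)
Op 4: remove (1,5)
Op 5: place BR@(4,2)
Op 6: place WK@(3,5)
Per-piece attacks for W:
  WK@(3,5): attacks (3,4) (4,5) (2,5) (4,4) (2,4)
Union (5 distinct): (2,4) (2,5) (3,4) (4,4) (4,5)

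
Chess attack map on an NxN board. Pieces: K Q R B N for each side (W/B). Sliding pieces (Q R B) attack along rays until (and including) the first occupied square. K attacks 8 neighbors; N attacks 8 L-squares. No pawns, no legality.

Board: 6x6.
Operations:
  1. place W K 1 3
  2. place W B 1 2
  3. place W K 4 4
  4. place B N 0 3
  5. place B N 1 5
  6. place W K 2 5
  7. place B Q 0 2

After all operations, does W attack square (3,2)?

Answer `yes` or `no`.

Answer: no

Derivation:
Op 1: place WK@(1,3)
Op 2: place WB@(1,2)
Op 3: place WK@(4,4)
Op 4: place BN@(0,3)
Op 5: place BN@(1,5)
Op 6: place WK@(2,5)
Op 7: place BQ@(0,2)
Per-piece attacks for W:
  WB@(1,2): attacks (2,3) (3,4) (4,5) (2,1) (3,0) (0,3) (0,1) [ray(-1,1) blocked at (0,3)]
  WK@(1,3): attacks (1,4) (1,2) (2,3) (0,3) (2,4) (2,2) (0,4) (0,2)
  WK@(2,5): attacks (2,4) (3,5) (1,5) (3,4) (1,4)
  WK@(4,4): attacks (4,5) (4,3) (5,4) (3,4) (5,5) (5,3) (3,5) (3,3)
W attacks (3,2): no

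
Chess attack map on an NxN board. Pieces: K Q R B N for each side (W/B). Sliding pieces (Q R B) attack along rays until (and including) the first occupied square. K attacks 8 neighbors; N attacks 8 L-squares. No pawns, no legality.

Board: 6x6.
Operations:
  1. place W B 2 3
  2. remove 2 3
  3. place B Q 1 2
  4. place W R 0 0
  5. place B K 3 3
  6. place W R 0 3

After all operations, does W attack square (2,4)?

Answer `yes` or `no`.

Answer: no

Derivation:
Op 1: place WB@(2,3)
Op 2: remove (2,3)
Op 3: place BQ@(1,2)
Op 4: place WR@(0,0)
Op 5: place BK@(3,3)
Op 6: place WR@(0,3)
Per-piece attacks for W:
  WR@(0,0): attacks (0,1) (0,2) (0,3) (1,0) (2,0) (3,0) (4,0) (5,0) [ray(0,1) blocked at (0,3)]
  WR@(0,3): attacks (0,4) (0,5) (0,2) (0,1) (0,0) (1,3) (2,3) (3,3) [ray(0,-1) blocked at (0,0); ray(1,0) blocked at (3,3)]
W attacks (2,4): no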